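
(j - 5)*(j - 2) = j^2 - 7*j + 10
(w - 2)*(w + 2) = w^2 - 4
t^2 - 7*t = t*(t - 7)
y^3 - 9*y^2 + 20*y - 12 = (y - 6)*(y - 2)*(y - 1)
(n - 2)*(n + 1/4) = n^2 - 7*n/4 - 1/2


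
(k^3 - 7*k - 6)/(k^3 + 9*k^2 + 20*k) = (k^3 - 7*k - 6)/(k*(k^2 + 9*k + 20))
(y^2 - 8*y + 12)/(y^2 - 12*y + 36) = (y - 2)/(y - 6)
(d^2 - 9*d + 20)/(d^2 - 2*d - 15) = (d - 4)/(d + 3)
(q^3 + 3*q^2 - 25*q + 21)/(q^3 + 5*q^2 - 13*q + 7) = (q - 3)/(q - 1)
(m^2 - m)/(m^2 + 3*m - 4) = m/(m + 4)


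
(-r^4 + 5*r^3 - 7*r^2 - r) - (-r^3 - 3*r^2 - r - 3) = -r^4 + 6*r^3 - 4*r^2 + 3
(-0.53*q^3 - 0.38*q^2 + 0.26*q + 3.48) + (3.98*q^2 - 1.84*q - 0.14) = -0.53*q^3 + 3.6*q^2 - 1.58*q + 3.34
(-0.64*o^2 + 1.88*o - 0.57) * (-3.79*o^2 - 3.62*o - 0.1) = 2.4256*o^4 - 4.8084*o^3 - 4.5813*o^2 + 1.8754*o + 0.057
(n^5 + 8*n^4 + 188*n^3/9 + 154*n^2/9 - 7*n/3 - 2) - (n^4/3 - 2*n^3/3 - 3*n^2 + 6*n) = n^5 + 23*n^4/3 + 194*n^3/9 + 181*n^2/9 - 25*n/3 - 2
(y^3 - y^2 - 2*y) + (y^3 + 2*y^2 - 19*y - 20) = 2*y^3 + y^2 - 21*y - 20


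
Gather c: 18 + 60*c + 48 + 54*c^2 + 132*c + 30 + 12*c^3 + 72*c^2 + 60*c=12*c^3 + 126*c^2 + 252*c + 96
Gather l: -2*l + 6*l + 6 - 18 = 4*l - 12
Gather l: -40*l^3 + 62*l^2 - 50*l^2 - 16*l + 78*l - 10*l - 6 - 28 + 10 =-40*l^3 + 12*l^2 + 52*l - 24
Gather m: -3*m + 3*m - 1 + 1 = 0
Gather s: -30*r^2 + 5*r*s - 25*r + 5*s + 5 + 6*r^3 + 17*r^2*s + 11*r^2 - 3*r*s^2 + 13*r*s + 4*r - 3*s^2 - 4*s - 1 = 6*r^3 - 19*r^2 - 21*r + s^2*(-3*r - 3) + s*(17*r^2 + 18*r + 1) + 4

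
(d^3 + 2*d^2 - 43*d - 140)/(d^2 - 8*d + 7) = (d^2 + 9*d + 20)/(d - 1)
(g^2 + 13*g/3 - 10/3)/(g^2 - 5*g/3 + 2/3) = (g + 5)/(g - 1)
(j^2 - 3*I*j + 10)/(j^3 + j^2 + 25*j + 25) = (j + 2*I)/(j^2 + j*(1 + 5*I) + 5*I)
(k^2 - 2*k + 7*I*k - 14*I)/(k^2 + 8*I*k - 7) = (k - 2)/(k + I)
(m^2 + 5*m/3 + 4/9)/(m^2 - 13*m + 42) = (9*m^2 + 15*m + 4)/(9*(m^2 - 13*m + 42))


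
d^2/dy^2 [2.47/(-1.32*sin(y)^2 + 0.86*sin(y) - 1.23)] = (17.214912*sin(y)^4 - 8.411832*sin(y)^3 - 40.036724*sin(y)^2 + 19.43643*sin(y) + 4.36696)/(1.32*sin(y)^2 - 0.86*sin(y) + 1.23)^3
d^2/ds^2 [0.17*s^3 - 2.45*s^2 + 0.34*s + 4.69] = 1.02*s - 4.9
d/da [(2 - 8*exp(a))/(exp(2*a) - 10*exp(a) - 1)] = 4*(2*exp(2*a) - exp(a) + 7)*exp(a)/(exp(4*a) - 20*exp(3*a) + 98*exp(2*a) + 20*exp(a) + 1)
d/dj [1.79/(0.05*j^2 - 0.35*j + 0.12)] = (0.6265 - 0.179*j)/(0.05*j^2 - 0.35*j + 0.12)^2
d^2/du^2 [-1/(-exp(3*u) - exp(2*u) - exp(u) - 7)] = (2*(3*exp(2*u) + 2*exp(u) + 1)^2*exp(u) - (9*exp(2*u) + 4*exp(u) + 1)*(exp(3*u) + exp(2*u) + exp(u) + 7))*exp(u)/(exp(3*u) + exp(2*u) + exp(u) + 7)^3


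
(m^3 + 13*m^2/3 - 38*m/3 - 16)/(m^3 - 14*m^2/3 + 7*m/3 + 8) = (m + 6)/(m - 3)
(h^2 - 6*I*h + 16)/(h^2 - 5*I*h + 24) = (h + 2*I)/(h + 3*I)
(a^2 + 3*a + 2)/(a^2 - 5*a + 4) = (a^2 + 3*a + 2)/(a^2 - 5*a + 4)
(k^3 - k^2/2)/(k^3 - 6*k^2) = (k - 1/2)/(k - 6)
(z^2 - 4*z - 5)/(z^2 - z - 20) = (z + 1)/(z + 4)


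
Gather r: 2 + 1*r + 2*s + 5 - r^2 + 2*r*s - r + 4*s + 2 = -r^2 + 2*r*s + 6*s + 9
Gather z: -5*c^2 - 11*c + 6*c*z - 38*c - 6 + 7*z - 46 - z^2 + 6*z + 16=-5*c^2 - 49*c - z^2 + z*(6*c + 13) - 36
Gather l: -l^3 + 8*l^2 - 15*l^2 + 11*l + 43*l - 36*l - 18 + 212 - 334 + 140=-l^3 - 7*l^2 + 18*l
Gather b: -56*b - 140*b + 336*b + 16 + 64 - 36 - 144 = 140*b - 100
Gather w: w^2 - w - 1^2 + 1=w^2 - w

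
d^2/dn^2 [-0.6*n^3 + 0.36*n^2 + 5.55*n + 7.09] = 0.72 - 3.6*n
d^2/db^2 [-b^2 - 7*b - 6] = -2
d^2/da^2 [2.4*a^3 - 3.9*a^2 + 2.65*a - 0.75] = 14.4*a - 7.8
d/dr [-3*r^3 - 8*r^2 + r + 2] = -9*r^2 - 16*r + 1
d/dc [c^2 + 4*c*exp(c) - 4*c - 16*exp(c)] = 4*c*exp(c) + 2*c - 12*exp(c) - 4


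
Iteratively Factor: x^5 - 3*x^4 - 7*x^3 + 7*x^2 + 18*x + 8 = (x + 1)*(x^4 - 4*x^3 - 3*x^2 + 10*x + 8) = (x - 2)*(x + 1)*(x^3 - 2*x^2 - 7*x - 4) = (x - 2)*(x + 1)^2*(x^2 - 3*x - 4) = (x - 4)*(x - 2)*(x + 1)^2*(x + 1)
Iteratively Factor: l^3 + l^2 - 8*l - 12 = (l + 2)*(l^2 - l - 6) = (l + 2)^2*(l - 3)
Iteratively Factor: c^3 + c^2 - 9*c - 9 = (c + 1)*(c^2 - 9) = (c + 1)*(c + 3)*(c - 3)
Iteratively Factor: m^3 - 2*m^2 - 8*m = (m - 4)*(m^2 + 2*m) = (m - 4)*(m + 2)*(m)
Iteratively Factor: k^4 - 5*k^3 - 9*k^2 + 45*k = (k - 5)*(k^3 - 9*k) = (k - 5)*(k - 3)*(k^2 + 3*k) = k*(k - 5)*(k - 3)*(k + 3)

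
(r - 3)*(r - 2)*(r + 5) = r^3 - 19*r + 30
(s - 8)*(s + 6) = s^2 - 2*s - 48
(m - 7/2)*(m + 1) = m^2 - 5*m/2 - 7/2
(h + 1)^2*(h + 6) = h^3 + 8*h^2 + 13*h + 6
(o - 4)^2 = o^2 - 8*o + 16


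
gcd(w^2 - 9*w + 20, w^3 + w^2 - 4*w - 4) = 1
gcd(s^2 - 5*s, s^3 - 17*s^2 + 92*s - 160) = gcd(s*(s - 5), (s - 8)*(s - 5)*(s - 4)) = s - 5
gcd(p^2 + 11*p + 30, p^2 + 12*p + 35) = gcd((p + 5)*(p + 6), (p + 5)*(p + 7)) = p + 5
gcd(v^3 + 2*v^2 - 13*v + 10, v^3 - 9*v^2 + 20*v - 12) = v^2 - 3*v + 2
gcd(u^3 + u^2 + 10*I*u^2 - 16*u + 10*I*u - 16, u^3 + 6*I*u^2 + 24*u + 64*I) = u^2 + 10*I*u - 16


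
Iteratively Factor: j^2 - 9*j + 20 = (j - 4)*(j - 5)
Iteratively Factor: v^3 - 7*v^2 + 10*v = (v - 2)*(v^2 - 5*v) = v*(v - 2)*(v - 5)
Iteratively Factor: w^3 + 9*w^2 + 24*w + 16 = (w + 4)*(w^2 + 5*w + 4) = (w + 4)^2*(w + 1)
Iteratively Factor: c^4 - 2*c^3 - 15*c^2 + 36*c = (c - 3)*(c^3 + c^2 - 12*c) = c*(c - 3)*(c^2 + c - 12) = c*(c - 3)*(c + 4)*(c - 3)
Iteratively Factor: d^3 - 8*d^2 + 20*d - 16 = (d - 4)*(d^2 - 4*d + 4) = (d - 4)*(d - 2)*(d - 2)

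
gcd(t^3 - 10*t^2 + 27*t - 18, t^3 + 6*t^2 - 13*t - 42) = t - 3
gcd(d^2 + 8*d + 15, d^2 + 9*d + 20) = d + 5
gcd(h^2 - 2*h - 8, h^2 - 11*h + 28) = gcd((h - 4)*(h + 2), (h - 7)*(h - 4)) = h - 4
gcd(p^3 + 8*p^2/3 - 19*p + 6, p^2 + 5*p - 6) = p + 6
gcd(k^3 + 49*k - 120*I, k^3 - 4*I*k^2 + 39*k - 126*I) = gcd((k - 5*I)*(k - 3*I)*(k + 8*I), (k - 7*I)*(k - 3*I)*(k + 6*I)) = k - 3*I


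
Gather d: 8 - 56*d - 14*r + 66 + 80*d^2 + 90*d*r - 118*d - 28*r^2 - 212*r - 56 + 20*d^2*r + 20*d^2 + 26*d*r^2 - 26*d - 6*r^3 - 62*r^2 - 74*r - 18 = d^2*(20*r + 100) + d*(26*r^2 + 90*r - 200) - 6*r^3 - 90*r^2 - 300*r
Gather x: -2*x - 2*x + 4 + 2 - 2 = 4 - 4*x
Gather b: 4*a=4*a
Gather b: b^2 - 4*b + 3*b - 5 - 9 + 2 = b^2 - b - 12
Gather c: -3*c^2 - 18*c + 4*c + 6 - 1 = -3*c^2 - 14*c + 5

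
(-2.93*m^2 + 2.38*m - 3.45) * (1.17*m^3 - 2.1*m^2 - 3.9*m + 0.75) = -3.4281*m^5 + 8.9376*m^4 + 2.3925*m^3 - 4.2345*m^2 + 15.24*m - 2.5875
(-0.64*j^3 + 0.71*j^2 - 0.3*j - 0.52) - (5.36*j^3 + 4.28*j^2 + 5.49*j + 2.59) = -6.0*j^3 - 3.57*j^2 - 5.79*j - 3.11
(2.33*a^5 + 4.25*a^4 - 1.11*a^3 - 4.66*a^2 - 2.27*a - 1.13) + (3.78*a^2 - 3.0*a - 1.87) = 2.33*a^5 + 4.25*a^4 - 1.11*a^3 - 0.88*a^2 - 5.27*a - 3.0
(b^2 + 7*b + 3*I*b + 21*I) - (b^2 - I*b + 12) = 7*b + 4*I*b - 12 + 21*I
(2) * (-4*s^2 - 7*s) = -8*s^2 - 14*s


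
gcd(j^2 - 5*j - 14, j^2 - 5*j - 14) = j^2 - 5*j - 14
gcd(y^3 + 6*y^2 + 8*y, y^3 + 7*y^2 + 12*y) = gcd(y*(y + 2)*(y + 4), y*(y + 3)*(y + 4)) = y^2 + 4*y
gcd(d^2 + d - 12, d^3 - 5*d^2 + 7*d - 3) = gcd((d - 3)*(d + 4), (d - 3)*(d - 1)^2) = d - 3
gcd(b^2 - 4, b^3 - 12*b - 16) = b + 2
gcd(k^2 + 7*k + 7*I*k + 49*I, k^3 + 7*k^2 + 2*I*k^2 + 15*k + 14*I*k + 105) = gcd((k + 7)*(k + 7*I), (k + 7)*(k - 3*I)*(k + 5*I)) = k + 7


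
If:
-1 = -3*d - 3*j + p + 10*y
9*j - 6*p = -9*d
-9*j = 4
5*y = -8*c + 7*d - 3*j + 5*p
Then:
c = 275*y/24 + 127/72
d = 20*y/3 + 10/9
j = -4/9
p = 10*y + 1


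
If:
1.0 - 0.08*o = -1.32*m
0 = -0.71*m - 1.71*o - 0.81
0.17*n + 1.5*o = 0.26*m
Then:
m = -0.77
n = 0.20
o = -0.16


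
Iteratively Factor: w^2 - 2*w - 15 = (w + 3)*(w - 5)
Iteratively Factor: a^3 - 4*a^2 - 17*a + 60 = (a - 3)*(a^2 - a - 20) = (a - 5)*(a - 3)*(a + 4)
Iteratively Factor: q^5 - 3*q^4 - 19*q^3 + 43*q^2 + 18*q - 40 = (q - 2)*(q^4 - q^3 - 21*q^2 + q + 20) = (q - 2)*(q + 1)*(q^3 - 2*q^2 - 19*q + 20) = (q - 2)*(q - 1)*(q + 1)*(q^2 - q - 20) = (q - 5)*(q - 2)*(q - 1)*(q + 1)*(q + 4)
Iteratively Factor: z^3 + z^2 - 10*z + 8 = (z - 1)*(z^2 + 2*z - 8) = (z - 2)*(z - 1)*(z + 4)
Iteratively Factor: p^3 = (p)*(p^2) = p^2*(p)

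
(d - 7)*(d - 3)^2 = d^3 - 13*d^2 + 51*d - 63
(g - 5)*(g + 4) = g^2 - g - 20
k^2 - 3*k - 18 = (k - 6)*(k + 3)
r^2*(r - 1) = r^3 - r^2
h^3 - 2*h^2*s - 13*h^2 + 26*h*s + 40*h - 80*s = (h - 8)*(h - 5)*(h - 2*s)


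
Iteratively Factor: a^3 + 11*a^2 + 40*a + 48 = (a + 4)*(a^2 + 7*a + 12) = (a + 4)^2*(a + 3)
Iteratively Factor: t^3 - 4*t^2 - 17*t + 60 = (t + 4)*(t^2 - 8*t + 15) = (t - 5)*(t + 4)*(t - 3)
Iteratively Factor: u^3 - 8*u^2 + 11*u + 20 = (u + 1)*(u^2 - 9*u + 20) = (u - 5)*(u + 1)*(u - 4)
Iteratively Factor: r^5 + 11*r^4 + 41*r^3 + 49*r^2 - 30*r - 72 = (r + 4)*(r^4 + 7*r^3 + 13*r^2 - 3*r - 18) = (r - 1)*(r + 4)*(r^3 + 8*r^2 + 21*r + 18) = (r - 1)*(r + 3)*(r + 4)*(r^2 + 5*r + 6) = (r - 1)*(r + 2)*(r + 3)*(r + 4)*(r + 3)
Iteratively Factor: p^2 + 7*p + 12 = (p + 4)*(p + 3)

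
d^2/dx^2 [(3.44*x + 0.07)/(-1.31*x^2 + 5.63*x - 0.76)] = (-(2.62*x - 5.63)*(3.44*x + 0.07)*(5.24*x - 11.26) + (27.0384*x - 38.551)*(1.31*x^2 - 5.63*x + 0.76))/(1.31*x^2 - 5.63*x + 0.76)^3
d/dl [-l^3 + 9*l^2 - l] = -3*l^2 + 18*l - 1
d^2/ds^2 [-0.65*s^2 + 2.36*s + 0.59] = -1.30000000000000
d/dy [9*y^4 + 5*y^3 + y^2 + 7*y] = 36*y^3 + 15*y^2 + 2*y + 7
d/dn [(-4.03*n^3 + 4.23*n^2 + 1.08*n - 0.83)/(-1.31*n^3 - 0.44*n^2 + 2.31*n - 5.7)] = (7.3145*n^4 - 15.789*n^3 + 75.8976*n^2 - 48.9524*n - 4.2387)/(1.7161*n^6 + 1.1528*n^5 - 5.8586*n^4 + 12.9012*n^3 + 10.3521*n^2 - 26.334*n + 32.49)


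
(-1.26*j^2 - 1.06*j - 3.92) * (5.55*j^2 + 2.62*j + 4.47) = -6.993*j^4 - 9.1842*j^3 - 30.1654*j^2 - 15.0086*j - 17.5224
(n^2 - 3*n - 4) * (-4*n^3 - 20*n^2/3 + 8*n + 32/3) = -4*n^5 + 16*n^4/3 + 44*n^3 + 40*n^2/3 - 64*n - 128/3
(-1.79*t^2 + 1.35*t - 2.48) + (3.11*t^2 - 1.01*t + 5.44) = 1.32*t^2 + 0.34*t + 2.96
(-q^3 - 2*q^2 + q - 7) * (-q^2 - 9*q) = q^5 + 11*q^4 + 17*q^3 - 2*q^2 + 63*q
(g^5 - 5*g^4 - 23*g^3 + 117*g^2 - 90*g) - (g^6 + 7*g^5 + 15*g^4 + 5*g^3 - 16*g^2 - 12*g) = -g^6 - 6*g^5 - 20*g^4 - 28*g^3 + 133*g^2 - 78*g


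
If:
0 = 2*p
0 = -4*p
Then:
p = 0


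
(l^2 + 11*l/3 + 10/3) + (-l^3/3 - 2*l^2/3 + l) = -l^3/3 + l^2/3 + 14*l/3 + 10/3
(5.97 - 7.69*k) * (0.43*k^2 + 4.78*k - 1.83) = -3.3067*k^3 - 34.1911*k^2 + 42.6093*k - 10.9251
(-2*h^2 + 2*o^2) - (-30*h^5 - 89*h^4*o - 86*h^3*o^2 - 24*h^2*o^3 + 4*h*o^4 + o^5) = 30*h^5 + 89*h^4*o + 86*h^3*o^2 + 24*h^2*o^3 - 2*h^2 - 4*h*o^4 - o^5 + 2*o^2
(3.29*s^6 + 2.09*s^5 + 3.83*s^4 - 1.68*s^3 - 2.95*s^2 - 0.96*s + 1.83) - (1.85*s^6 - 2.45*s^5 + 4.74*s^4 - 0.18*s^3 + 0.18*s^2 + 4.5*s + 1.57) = 1.44*s^6 + 4.54*s^5 - 0.91*s^4 - 1.5*s^3 - 3.13*s^2 - 5.46*s + 0.26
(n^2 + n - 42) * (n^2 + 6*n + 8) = n^4 + 7*n^3 - 28*n^2 - 244*n - 336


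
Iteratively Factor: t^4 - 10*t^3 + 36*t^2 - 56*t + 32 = (t - 2)*(t^3 - 8*t^2 + 20*t - 16) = (t - 4)*(t - 2)*(t^2 - 4*t + 4) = (t - 4)*(t - 2)^2*(t - 2)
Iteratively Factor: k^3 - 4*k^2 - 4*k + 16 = (k - 2)*(k^2 - 2*k - 8) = (k - 2)*(k + 2)*(k - 4)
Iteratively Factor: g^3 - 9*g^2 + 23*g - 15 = (g - 1)*(g^2 - 8*g + 15) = (g - 3)*(g - 1)*(g - 5)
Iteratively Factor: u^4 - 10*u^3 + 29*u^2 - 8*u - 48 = (u - 4)*(u^3 - 6*u^2 + 5*u + 12) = (u - 4)*(u + 1)*(u^2 - 7*u + 12) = (u - 4)^2*(u + 1)*(u - 3)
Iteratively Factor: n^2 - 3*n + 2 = (n - 1)*(n - 2)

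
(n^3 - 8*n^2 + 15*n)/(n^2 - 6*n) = (n^2 - 8*n + 15)/(n - 6)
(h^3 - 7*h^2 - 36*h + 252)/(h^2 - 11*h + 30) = (h^2 - h - 42)/(h - 5)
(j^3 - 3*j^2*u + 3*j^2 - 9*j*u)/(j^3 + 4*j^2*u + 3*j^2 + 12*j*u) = (j - 3*u)/(j + 4*u)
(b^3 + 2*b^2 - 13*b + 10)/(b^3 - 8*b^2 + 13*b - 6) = (b^2 + 3*b - 10)/(b^2 - 7*b + 6)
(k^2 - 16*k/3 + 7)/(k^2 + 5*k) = (k^2 - 16*k/3 + 7)/(k*(k + 5))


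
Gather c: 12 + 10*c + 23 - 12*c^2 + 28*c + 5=-12*c^2 + 38*c + 40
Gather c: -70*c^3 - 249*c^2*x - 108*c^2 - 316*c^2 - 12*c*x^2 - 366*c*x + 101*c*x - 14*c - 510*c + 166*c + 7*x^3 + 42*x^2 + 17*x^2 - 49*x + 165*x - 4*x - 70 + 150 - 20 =-70*c^3 + c^2*(-249*x - 424) + c*(-12*x^2 - 265*x - 358) + 7*x^3 + 59*x^2 + 112*x + 60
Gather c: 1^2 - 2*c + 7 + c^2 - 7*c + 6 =c^2 - 9*c + 14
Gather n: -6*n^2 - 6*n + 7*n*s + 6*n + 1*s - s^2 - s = -6*n^2 + 7*n*s - s^2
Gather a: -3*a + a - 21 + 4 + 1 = -2*a - 16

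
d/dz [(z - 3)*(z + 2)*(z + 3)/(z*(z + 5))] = (z^4 + 10*z^3 + 19*z^2 + 36*z + 90)/(z^2*(z^2 + 10*z + 25))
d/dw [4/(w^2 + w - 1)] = 4*(-2*w - 1)/(w^2 + w - 1)^2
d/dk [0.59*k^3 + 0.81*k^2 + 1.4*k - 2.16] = 1.77*k^2 + 1.62*k + 1.4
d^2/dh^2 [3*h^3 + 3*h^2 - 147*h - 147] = 18*h + 6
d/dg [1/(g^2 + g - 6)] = (-2*g - 1)/(g^2 + g - 6)^2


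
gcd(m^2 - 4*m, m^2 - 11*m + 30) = 1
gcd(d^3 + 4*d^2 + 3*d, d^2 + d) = d^2 + d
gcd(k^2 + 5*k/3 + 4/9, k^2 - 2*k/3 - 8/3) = k + 4/3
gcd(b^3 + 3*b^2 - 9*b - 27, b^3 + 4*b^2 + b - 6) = b + 3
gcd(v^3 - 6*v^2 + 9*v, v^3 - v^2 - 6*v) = v^2 - 3*v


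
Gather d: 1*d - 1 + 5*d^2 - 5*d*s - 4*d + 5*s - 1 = 5*d^2 + d*(-5*s - 3) + 5*s - 2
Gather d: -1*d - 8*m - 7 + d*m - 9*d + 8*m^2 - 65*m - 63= d*(m - 10) + 8*m^2 - 73*m - 70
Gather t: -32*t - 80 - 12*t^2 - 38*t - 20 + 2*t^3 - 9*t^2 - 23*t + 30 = 2*t^3 - 21*t^2 - 93*t - 70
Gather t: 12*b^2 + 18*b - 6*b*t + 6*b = 12*b^2 - 6*b*t + 24*b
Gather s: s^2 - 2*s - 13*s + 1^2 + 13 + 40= s^2 - 15*s + 54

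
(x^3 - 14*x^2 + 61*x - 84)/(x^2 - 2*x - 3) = (x^2 - 11*x + 28)/(x + 1)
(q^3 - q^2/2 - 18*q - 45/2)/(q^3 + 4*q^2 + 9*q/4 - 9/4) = 2*(q - 5)/(2*q - 1)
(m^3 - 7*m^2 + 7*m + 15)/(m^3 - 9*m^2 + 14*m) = (m^3 - 7*m^2 + 7*m + 15)/(m*(m^2 - 9*m + 14))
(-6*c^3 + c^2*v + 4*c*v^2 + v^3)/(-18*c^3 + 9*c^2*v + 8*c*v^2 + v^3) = (2*c + v)/(6*c + v)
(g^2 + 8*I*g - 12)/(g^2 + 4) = (g + 6*I)/(g - 2*I)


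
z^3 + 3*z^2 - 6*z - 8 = (z - 2)*(z + 1)*(z + 4)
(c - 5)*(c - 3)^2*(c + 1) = c^4 - 10*c^3 + 28*c^2 - 6*c - 45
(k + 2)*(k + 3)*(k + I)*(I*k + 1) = I*k^4 + 5*I*k^3 + 7*I*k^2 + 5*I*k + 6*I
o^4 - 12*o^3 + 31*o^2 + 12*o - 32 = (o - 8)*(o - 4)*(o - 1)*(o + 1)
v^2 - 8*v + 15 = (v - 5)*(v - 3)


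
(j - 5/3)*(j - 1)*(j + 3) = j^3 + j^2/3 - 19*j/3 + 5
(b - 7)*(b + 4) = b^2 - 3*b - 28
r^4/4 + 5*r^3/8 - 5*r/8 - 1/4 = (r/4 + 1/2)*(r - 1)*(r + 1/2)*(r + 1)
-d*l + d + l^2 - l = (-d + l)*(l - 1)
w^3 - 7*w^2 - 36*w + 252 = (w - 7)*(w - 6)*(w + 6)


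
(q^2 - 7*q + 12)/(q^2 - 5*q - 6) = (-q^2 + 7*q - 12)/(-q^2 + 5*q + 6)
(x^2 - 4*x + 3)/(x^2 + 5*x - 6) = (x - 3)/(x + 6)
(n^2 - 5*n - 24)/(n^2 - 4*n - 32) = (n + 3)/(n + 4)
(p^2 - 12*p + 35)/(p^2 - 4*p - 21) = (p - 5)/(p + 3)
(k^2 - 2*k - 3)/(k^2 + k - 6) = (k^2 - 2*k - 3)/(k^2 + k - 6)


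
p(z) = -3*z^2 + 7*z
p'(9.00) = -47.00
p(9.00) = -180.00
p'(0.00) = 7.00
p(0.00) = 0.00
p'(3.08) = -11.48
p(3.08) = -6.90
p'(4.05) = -17.30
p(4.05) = -20.86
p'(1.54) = -2.24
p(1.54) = 3.67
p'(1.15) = 0.10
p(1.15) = 4.08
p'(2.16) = -5.96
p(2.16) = 1.12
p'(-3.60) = 28.60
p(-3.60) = -64.08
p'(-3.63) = 28.78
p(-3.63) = -64.94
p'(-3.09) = 25.54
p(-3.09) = -50.27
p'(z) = 7 - 6*z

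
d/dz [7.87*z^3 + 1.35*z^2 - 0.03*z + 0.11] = 23.61*z^2 + 2.7*z - 0.03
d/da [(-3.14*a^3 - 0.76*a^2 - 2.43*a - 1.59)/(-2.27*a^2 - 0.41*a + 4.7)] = (7.1278*a^4 + 2.5748*a^3 - 49.4785*a^2 - 14.3626*a - 12.0729)/(5.1529*a^4 + 1.8614*a^3 - 21.1699*a^2 - 3.854*a + 22.09)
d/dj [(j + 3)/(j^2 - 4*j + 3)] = (j^2 - 4*j - 2*(j - 2)*(j + 3) + 3)/(j^2 - 4*j + 3)^2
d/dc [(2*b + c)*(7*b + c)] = 9*b + 2*c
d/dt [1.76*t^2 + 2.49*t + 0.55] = 3.52*t + 2.49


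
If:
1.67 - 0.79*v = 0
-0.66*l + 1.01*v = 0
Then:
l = 3.23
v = 2.11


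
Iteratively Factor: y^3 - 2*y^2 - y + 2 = (y + 1)*(y^2 - 3*y + 2) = (y - 2)*(y + 1)*(y - 1)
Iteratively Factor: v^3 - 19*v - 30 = (v - 5)*(v^2 + 5*v + 6) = (v - 5)*(v + 3)*(v + 2)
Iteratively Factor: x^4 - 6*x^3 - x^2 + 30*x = (x - 3)*(x^3 - 3*x^2 - 10*x) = x*(x - 3)*(x^2 - 3*x - 10) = x*(x - 3)*(x + 2)*(x - 5)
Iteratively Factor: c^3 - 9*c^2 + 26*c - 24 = (c - 3)*(c^2 - 6*c + 8) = (c - 3)*(c - 2)*(c - 4)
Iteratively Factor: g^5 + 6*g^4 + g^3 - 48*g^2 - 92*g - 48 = (g - 3)*(g^4 + 9*g^3 + 28*g^2 + 36*g + 16) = (g - 3)*(g + 2)*(g^3 + 7*g^2 + 14*g + 8) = (g - 3)*(g + 2)^2*(g^2 + 5*g + 4) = (g - 3)*(g + 2)^2*(g + 4)*(g + 1)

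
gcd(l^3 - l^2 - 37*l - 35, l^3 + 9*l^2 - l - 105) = l + 5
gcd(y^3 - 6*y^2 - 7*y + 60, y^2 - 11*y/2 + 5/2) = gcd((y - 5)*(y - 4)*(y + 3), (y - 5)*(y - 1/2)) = y - 5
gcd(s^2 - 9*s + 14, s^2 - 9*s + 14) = s^2 - 9*s + 14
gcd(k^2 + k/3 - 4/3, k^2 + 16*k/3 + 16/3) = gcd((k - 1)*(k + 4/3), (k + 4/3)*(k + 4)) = k + 4/3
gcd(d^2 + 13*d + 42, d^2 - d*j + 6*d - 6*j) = d + 6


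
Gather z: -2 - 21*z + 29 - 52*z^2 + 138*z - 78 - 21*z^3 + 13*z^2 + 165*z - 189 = -21*z^3 - 39*z^2 + 282*z - 240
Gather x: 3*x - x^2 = -x^2 + 3*x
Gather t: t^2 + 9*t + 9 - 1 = t^2 + 9*t + 8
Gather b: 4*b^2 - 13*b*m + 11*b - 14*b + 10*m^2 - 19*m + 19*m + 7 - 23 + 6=4*b^2 + b*(-13*m - 3) + 10*m^2 - 10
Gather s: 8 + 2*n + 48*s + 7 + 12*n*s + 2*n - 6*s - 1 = 4*n + s*(12*n + 42) + 14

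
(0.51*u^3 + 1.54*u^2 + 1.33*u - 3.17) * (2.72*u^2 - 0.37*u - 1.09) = 1.3872*u^5 + 4.0001*u^4 + 2.4919*u^3 - 10.7931*u^2 - 0.2768*u + 3.4553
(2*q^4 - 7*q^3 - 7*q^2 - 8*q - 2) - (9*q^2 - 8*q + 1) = 2*q^4 - 7*q^3 - 16*q^2 - 3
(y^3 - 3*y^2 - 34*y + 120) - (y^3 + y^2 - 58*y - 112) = -4*y^2 + 24*y + 232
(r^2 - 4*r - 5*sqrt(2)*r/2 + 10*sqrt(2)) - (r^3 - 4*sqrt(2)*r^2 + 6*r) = -r^3 + r^2 + 4*sqrt(2)*r^2 - 10*r - 5*sqrt(2)*r/2 + 10*sqrt(2)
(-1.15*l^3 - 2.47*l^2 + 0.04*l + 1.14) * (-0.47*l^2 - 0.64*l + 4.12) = 0.5405*l^5 + 1.8969*l^4 - 3.176*l^3 - 10.7378*l^2 - 0.5648*l + 4.6968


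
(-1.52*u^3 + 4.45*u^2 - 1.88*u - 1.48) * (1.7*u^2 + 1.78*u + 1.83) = -2.584*u^5 + 4.8594*u^4 + 1.9434*u^3 + 2.2811*u^2 - 6.0748*u - 2.7084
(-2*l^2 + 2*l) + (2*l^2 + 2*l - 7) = 4*l - 7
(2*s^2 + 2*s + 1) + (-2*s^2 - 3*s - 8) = -s - 7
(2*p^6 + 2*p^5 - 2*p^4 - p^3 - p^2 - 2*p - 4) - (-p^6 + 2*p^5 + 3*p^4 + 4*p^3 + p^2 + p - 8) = 3*p^6 - 5*p^4 - 5*p^3 - 2*p^2 - 3*p + 4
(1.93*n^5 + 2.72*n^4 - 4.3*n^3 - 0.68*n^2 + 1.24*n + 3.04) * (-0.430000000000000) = -0.8299*n^5 - 1.1696*n^4 + 1.849*n^3 + 0.2924*n^2 - 0.5332*n - 1.3072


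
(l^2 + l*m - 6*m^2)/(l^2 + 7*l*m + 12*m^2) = (l - 2*m)/(l + 4*m)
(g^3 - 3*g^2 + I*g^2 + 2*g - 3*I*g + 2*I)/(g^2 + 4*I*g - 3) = (g^2 - 3*g + 2)/(g + 3*I)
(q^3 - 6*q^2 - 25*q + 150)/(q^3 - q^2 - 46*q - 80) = (q^2 - 11*q + 30)/(q^2 - 6*q - 16)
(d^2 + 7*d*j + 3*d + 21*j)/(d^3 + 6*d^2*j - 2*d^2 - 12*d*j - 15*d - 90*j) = (d + 7*j)/(d^2 + 6*d*j - 5*d - 30*j)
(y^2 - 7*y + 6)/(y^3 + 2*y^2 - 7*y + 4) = (y - 6)/(y^2 + 3*y - 4)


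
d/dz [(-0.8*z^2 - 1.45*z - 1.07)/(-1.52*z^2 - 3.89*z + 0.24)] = (0.908000000000001*z^2 - 3.6368*z - 4.5103)/(2.3104*z^4 + 11.8256*z^3 + 14.4025*z^2 - 1.8672*z + 0.0576)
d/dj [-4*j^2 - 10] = -8*j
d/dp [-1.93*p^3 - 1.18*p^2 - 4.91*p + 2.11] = -5.79*p^2 - 2.36*p - 4.91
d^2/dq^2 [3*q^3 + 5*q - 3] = 18*q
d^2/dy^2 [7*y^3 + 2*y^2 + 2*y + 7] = 42*y + 4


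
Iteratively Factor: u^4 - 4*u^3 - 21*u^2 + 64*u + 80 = (u - 5)*(u^3 + u^2 - 16*u - 16) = (u - 5)*(u + 1)*(u^2 - 16) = (u - 5)*(u + 1)*(u + 4)*(u - 4)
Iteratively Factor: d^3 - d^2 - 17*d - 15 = (d + 3)*(d^2 - 4*d - 5) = (d + 1)*(d + 3)*(d - 5)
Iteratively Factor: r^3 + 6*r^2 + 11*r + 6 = (r + 3)*(r^2 + 3*r + 2) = (r + 2)*(r + 3)*(r + 1)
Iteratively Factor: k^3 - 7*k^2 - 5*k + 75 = (k - 5)*(k^2 - 2*k - 15) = (k - 5)^2*(k + 3)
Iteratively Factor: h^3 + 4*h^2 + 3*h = (h + 1)*(h^2 + 3*h) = (h + 1)*(h + 3)*(h)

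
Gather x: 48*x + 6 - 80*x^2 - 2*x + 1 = -80*x^2 + 46*x + 7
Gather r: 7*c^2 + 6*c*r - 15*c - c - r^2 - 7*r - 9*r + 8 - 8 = 7*c^2 - 16*c - r^2 + r*(6*c - 16)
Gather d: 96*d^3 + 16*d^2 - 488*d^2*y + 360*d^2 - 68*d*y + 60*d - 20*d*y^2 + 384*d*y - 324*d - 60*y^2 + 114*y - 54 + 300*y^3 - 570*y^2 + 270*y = 96*d^3 + d^2*(376 - 488*y) + d*(-20*y^2 + 316*y - 264) + 300*y^3 - 630*y^2 + 384*y - 54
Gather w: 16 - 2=14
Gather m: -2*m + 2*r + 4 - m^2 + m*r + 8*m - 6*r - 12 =-m^2 + m*(r + 6) - 4*r - 8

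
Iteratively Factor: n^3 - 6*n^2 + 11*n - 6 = (n - 3)*(n^2 - 3*n + 2) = (n - 3)*(n - 1)*(n - 2)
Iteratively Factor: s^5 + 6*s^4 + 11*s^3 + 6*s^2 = (s + 2)*(s^4 + 4*s^3 + 3*s^2) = s*(s + 2)*(s^3 + 4*s^2 + 3*s) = s*(s + 2)*(s + 3)*(s^2 + s) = s*(s + 1)*(s + 2)*(s + 3)*(s)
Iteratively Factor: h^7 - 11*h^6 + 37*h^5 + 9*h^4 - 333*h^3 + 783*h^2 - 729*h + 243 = (h - 3)*(h^6 - 8*h^5 + 13*h^4 + 48*h^3 - 189*h^2 + 216*h - 81) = (h - 3)^2*(h^5 - 5*h^4 - 2*h^3 + 42*h^2 - 63*h + 27) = (h - 3)^2*(h - 1)*(h^4 - 4*h^3 - 6*h^2 + 36*h - 27) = (h - 3)^2*(h - 1)*(h + 3)*(h^3 - 7*h^2 + 15*h - 9) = (h - 3)^3*(h - 1)*(h + 3)*(h^2 - 4*h + 3) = (h - 3)^4*(h - 1)*(h + 3)*(h - 1)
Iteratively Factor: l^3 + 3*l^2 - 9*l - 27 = (l - 3)*(l^2 + 6*l + 9) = (l - 3)*(l + 3)*(l + 3)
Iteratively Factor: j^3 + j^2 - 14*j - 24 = (j + 2)*(j^2 - j - 12) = (j + 2)*(j + 3)*(j - 4)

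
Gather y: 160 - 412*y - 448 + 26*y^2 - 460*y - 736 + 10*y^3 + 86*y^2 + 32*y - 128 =10*y^3 + 112*y^2 - 840*y - 1152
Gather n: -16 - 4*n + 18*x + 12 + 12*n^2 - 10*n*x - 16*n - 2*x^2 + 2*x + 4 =12*n^2 + n*(-10*x - 20) - 2*x^2 + 20*x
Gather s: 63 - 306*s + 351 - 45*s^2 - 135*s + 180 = -45*s^2 - 441*s + 594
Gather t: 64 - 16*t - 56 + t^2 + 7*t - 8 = t^2 - 9*t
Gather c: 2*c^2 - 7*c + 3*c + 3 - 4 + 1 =2*c^2 - 4*c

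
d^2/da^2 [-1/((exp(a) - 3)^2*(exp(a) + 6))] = 9*(-exp(3*a) - 6*exp(2*a) - 21*exp(a) - 18)*exp(a)/(exp(7*a) + 6*exp(6*a) - 54*exp(5*a) - 216*exp(4*a) + 1377*exp(3*a) + 1458*exp(2*a) - 14580*exp(a) + 17496)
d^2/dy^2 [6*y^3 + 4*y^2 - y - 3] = 36*y + 8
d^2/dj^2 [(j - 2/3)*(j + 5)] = 2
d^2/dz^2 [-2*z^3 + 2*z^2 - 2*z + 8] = 4 - 12*z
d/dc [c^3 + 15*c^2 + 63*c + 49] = 3*c^2 + 30*c + 63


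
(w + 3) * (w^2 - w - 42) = w^3 + 2*w^2 - 45*w - 126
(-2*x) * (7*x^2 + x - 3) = -14*x^3 - 2*x^2 + 6*x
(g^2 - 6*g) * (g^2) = g^4 - 6*g^3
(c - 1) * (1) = c - 1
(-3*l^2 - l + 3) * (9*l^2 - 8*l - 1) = -27*l^4 + 15*l^3 + 38*l^2 - 23*l - 3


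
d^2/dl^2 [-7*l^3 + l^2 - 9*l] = 2 - 42*l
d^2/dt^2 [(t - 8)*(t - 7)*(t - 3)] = 6*t - 36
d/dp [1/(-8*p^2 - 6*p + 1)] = 2*(8*p + 3)/(8*p^2 + 6*p - 1)^2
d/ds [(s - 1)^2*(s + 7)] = (s - 1)*(3*s + 13)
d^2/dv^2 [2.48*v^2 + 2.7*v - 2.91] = 4.96000000000000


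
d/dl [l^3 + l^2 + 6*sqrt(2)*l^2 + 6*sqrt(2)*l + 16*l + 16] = 3*l^2 + 2*l + 12*sqrt(2)*l + 6*sqrt(2) + 16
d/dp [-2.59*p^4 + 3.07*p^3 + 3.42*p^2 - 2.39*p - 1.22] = -10.36*p^3 + 9.21*p^2 + 6.84*p - 2.39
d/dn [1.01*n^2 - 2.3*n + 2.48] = 2.02*n - 2.3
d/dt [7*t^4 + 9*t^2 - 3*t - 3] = 28*t^3 + 18*t - 3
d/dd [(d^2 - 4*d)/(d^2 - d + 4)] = (3*d^2 + 8*d - 16)/(d^4 - 2*d^3 + 9*d^2 - 8*d + 16)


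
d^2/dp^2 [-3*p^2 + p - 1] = -6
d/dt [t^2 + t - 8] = 2*t + 1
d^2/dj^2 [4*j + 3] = 0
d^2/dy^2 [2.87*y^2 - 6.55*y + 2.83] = 5.74000000000000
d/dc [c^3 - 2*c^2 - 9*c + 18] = 3*c^2 - 4*c - 9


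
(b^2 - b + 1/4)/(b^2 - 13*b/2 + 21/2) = (4*b^2 - 4*b + 1)/(2*(2*b^2 - 13*b + 21))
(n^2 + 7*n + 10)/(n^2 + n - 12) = (n^2 + 7*n + 10)/(n^2 + n - 12)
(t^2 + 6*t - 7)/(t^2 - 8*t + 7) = (t + 7)/(t - 7)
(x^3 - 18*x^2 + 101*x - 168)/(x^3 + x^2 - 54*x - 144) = (x^2 - 10*x + 21)/(x^2 + 9*x + 18)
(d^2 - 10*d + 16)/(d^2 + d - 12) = (d^2 - 10*d + 16)/(d^2 + d - 12)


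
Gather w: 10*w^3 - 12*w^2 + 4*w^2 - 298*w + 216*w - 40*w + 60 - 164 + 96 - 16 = 10*w^3 - 8*w^2 - 122*w - 24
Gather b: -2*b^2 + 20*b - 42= -2*b^2 + 20*b - 42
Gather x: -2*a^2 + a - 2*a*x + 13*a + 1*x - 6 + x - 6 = -2*a^2 + 14*a + x*(2 - 2*a) - 12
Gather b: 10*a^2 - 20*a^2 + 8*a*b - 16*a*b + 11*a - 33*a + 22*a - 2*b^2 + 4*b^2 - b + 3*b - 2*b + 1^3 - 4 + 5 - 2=-10*a^2 - 8*a*b + 2*b^2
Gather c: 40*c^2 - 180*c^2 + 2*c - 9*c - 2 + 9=-140*c^2 - 7*c + 7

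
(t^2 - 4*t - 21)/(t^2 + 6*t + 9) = (t - 7)/(t + 3)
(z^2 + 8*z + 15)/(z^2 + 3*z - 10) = (z + 3)/(z - 2)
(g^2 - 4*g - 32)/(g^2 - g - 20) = (g - 8)/(g - 5)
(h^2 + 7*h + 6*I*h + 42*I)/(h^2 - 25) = (h^2 + h*(7 + 6*I) + 42*I)/(h^2 - 25)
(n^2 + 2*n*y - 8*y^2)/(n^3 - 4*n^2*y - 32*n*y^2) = (-n + 2*y)/(n*(-n + 8*y))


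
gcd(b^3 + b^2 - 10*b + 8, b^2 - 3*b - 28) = b + 4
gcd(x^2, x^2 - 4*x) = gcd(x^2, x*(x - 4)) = x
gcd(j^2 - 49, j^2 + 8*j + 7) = j + 7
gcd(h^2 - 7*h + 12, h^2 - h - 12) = h - 4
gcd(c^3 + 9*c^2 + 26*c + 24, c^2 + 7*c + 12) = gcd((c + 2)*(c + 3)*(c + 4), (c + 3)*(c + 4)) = c^2 + 7*c + 12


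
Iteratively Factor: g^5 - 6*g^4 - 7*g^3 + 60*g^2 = (g - 4)*(g^4 - 2*g^3 - 15*g^2) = g*(g - 4)*(g^3 - 2*g^2 - 15*g) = g*(g - 5)*(g - 4)*(g^2 + 3*g) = g*(g - 5)*(g - 4)*(g + 3)*(g)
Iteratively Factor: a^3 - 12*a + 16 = (a + 4)*(a^2 - 4*a + 4) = (a - 2)*(a + 4)*(a - 2)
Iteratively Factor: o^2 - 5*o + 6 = (o - 2)*(o - 3)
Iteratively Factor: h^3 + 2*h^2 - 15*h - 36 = (h - 4)*(h^2 + 6*h + 9) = (h - 4)*(h + 3)*(h + 3)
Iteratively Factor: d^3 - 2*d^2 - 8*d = (d + 2)*(d^2 - 4*d) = d*(d + 2)*(d - 4)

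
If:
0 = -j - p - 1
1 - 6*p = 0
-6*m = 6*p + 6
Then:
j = -7/6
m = -7/6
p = 1/6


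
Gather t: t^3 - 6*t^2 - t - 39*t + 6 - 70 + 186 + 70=t^3 - 6*t^2 - 40*t + 192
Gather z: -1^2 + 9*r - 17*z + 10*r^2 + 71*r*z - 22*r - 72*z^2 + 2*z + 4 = 10*r^2 - 13*r - 72*z^2 + z*(71*r - 15) + 3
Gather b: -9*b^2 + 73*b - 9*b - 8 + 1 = -9*b^2 + 64*b - 7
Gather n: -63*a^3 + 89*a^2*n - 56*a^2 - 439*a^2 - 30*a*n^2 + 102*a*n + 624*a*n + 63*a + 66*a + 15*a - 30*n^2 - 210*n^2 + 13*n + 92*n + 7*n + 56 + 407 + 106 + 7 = -63*a^3 - 495*a^2 + 144*a + n^2*(-30*a - 240) + n*(89*a^2 + 726*a + 112) + 576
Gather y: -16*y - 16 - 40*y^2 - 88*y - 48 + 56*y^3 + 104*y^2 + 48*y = 56*y^3 + 64*y^2 - 56*y - 64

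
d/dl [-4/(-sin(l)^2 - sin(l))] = -(8/tan(l) + 4*cos(l)/sin(l)^2)/(sin(l) + 1)^2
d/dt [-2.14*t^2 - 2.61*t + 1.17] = -4.28*t - 2.61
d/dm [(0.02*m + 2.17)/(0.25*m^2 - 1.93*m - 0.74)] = (-0.005*m^2 - 1.085*m + 4.1733)/(0.0625*m^4 - 0.965*m^3 + 3.3549*m^2 + 2.8564*m + 0.5476)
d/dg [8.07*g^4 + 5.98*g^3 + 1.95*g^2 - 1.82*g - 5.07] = 32.28*g^3 + 17.94*g^2 + 3.9*g - 1.82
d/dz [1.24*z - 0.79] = 1.24000000000000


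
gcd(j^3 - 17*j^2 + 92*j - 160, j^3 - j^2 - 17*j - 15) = j - 5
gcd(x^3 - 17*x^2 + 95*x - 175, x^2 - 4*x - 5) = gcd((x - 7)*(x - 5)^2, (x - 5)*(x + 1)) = x - 5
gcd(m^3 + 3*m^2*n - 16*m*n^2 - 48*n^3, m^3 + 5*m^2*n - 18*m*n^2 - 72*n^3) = m^2 - m*n - 12*n^2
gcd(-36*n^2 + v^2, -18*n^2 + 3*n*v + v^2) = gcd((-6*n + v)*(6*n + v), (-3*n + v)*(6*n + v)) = 6*n + v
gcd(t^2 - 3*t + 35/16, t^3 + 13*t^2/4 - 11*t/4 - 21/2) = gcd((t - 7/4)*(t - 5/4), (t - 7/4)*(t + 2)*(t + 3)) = t - 7/4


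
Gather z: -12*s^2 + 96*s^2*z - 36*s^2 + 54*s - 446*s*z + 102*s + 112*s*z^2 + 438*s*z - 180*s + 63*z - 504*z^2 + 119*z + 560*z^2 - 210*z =-48*s^2 - 24*s + z^2*(112*s + 56) + z*(96*s^2 - 8*s - 28)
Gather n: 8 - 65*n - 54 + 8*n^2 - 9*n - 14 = 8*n^2 - 74*n - 60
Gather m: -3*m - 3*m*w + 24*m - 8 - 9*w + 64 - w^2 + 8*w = m*(21 - 3*w) - w^2 - w + 56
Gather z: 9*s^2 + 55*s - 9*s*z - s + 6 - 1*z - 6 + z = 9*s^2 - 9*s*z + 54*s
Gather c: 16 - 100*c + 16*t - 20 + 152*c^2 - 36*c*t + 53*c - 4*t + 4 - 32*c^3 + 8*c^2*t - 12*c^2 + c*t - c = -32*c^3 + c^2*(8*t + 140) + c*(-35*t - 48) + 12*t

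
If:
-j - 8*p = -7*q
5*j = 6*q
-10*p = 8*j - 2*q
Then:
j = 0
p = 0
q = 0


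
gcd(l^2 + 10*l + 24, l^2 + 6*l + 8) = l + 4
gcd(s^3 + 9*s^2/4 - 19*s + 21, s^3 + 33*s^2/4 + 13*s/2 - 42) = s^2 + 17*s/4 - 21/2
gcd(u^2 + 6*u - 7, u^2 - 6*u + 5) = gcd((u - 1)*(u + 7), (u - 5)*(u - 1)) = u - 1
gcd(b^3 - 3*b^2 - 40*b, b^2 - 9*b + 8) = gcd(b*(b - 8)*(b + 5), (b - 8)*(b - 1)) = b - 8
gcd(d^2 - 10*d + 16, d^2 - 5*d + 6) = d - 2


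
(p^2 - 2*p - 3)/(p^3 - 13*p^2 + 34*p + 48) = (p - 3)/(p^2 - 14*p + 48)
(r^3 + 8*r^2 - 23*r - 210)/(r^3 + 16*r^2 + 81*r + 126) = (r - 5)/(r + 3)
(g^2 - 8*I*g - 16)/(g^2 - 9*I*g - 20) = (g - 4*I)/(g - 5*I)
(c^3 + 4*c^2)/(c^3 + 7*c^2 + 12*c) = c/(c + 3)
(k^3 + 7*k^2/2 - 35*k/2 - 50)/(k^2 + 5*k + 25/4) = 2*(k^2 + k - 20)/(2*k + 5)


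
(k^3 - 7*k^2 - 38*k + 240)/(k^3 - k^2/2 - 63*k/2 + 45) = 2*(k - 8)/(2*k - 3)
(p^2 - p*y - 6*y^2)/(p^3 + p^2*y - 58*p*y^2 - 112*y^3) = (-p + 3*y)/(-p^2 + p*y + 56*y^2)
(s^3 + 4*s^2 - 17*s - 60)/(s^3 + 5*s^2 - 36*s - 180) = (s^2 - s - 12)/(s^2 - 36)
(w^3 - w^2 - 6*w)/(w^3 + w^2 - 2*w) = (w - 3)/(w - 1)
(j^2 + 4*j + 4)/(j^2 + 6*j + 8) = (j + 2)/(j + 4)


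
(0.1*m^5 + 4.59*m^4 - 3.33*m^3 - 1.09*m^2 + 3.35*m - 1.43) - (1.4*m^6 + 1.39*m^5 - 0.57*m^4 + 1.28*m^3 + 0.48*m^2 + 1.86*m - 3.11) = -1.4*m^6 - 1.29*m^5 + 5.16*m^4 - 4.61*m^3 - 1.57*m^2 + 1.49*m + 1.68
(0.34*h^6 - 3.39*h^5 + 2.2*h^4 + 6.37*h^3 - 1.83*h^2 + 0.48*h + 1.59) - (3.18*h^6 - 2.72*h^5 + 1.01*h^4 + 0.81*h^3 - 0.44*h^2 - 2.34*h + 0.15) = -2.84*h^6 - 0.67*h^5 + 1.19*h^4 + 5.56*h^3 - 1.39*h^2 + 2.82*h + 1.44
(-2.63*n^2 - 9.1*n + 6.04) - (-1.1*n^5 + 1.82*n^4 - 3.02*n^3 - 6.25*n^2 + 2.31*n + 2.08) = 1.1*n^5 - 1.82*n^4 + 3.02*n^3 + 3.62*n^2 - 11.41*n + 3.96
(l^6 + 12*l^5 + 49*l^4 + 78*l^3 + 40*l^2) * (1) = l^6 + 12*l^5 + 49*l^4 + 78*l^3 + 40*l^2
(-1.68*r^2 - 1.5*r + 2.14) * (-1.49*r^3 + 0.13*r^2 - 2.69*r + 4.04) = 2.5032*r^5 + 2.0166*r^4 + 1.1356*r^3 - 2.474*r^2 - 11.8166*r + 8.6456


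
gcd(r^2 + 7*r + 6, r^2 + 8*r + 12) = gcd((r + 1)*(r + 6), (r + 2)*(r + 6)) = r + 6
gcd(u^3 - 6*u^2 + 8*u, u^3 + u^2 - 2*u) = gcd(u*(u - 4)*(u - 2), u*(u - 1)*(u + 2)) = u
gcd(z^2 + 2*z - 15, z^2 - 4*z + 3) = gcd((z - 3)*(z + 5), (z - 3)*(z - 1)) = z - 3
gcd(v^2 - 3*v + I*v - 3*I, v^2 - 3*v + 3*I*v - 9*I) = v - 3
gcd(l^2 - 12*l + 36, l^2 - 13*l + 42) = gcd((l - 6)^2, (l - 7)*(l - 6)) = l - 6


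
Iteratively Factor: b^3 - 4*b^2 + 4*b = (b)*(b^2 - 4*b + 4) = b*(b - 2)*(b - 2)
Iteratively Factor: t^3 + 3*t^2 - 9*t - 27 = (t + 3)*(t^2 - 9) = (t + 3)^2*(t - 3)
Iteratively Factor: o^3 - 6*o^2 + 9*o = (o - 3)*(o^2 - 3*o) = o*(o - 3)*(o - 3)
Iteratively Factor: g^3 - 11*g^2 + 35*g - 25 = (g - 1)*(g^2 - 10*g + 25) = (g - 5)*(g - 1)*(g - 5)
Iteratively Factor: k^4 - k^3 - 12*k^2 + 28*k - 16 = (k - 2)*(k^3 + k^2 - 10*k + 8) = (k - 2)^2*(k^2 + 3*k - 4) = (k - 2)^2*(k + 4)*(k - 1)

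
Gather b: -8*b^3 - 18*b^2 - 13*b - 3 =-8*b^3 - 18*b^2 - 13*b - 3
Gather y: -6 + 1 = -5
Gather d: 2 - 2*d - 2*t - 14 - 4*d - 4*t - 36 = -6*d - 6*t - 48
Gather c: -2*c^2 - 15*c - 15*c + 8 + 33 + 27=-2*c^2 - 30*c + 68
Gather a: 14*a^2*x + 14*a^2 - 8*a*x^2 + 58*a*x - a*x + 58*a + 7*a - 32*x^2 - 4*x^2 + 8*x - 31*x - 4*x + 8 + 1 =a^2*(14*x + 14) + a*(-8*x^2 + 57*x + 65) - 36*x^2 - 27*x + 9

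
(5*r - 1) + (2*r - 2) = 7*r - 3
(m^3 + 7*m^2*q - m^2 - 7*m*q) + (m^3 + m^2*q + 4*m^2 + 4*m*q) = 2*m^3 + 8*m^2*q + 3*m^2 - 3*m*q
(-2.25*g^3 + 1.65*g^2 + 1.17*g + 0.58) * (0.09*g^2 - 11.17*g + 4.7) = -0.2025*g^5 + 25.281*g^4 - 28.9002*g^3 - 5.2617*g^2 - 0.9796*g + 2.726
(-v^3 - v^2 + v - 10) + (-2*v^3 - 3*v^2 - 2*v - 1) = -3*v^3 - 4*v^2 - v - 11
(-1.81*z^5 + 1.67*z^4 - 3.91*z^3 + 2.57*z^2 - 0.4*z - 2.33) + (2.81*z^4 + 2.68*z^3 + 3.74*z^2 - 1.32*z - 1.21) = -1.81*z^5 + 4.48*z^4 - 1.23*z^3 + 6.31*z^2 - 1.72*z - 3.54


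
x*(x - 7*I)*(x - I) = x^3 - 8*I*x^2 - 7*x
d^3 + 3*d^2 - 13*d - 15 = (d - 3)*(d + 1)*(d + 5)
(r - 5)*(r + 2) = r^2 - 3*r - 10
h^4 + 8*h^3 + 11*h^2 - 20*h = h*(h - 1)*(h + 4)*(h + 5)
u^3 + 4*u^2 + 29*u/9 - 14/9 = (u - 1/3)*(u + 2)*(u + 7/3)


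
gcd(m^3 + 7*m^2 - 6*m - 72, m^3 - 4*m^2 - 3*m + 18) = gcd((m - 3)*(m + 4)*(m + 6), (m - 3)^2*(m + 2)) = m - 3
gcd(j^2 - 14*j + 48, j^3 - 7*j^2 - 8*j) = j - 8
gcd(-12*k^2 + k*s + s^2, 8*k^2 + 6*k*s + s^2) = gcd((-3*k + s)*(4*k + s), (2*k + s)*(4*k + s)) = 4*k + s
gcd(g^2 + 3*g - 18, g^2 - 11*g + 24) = g - 3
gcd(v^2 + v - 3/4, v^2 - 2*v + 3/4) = v - 1/2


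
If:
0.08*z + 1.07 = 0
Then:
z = -13.38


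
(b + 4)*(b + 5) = b^2 + 9*b + 20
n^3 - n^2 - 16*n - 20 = (n - 5)*(n + 2)^2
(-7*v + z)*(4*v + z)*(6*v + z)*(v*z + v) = -168*v^4*z - 168*v^4 - 46*v^3*z^2 - 46*v^3*z + 3*v^2*z^3 + 3*v^2*z^2 + v*z^4 + v*z^3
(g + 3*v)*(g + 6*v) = g^2 + 9*g*v + 18*v^2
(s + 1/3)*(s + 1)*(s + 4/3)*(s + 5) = s^4 + 23*s^3/3 + 139*s^2/9 + 11*s + 20/9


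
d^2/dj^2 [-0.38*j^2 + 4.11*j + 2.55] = -0.760000000000000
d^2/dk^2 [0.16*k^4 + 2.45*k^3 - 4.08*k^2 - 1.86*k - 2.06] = 1.92*k^2 + 14.7*k - 8.16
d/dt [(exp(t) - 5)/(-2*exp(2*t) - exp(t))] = (2*exp(2*t) - 20*exp(t) - 5)*exp(-t)/(4*exp(2*t) + 4*exp(t) + 1)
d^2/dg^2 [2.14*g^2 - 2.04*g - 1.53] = 4.28000000000000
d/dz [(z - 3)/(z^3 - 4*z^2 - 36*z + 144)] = (z^3 - 4*z^2 - 36*z + (z - 3)*(-3*z^2 + 8*z + 36) + 144)/(z^3 - 4*z^2 - 36*z + 144)^2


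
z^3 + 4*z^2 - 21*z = z*(z - 3)*(z + 7)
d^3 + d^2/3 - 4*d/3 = d*(d - 1)*(d + 4/3)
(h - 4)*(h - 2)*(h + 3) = h^3 - 3*h^2 - 10*h + 24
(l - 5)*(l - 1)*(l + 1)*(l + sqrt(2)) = l^4 - 5*l^3 + sqrt(2)*l^3 - 5*sqrt(2)*l^2 - l^2 - sqrt(2)*l + 5*l + 5*sqrt(2)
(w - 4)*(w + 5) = w^2 + w - 20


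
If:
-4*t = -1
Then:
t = 1/4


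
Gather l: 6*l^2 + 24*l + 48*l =6*l^2 + 72*l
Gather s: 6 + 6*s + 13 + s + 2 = 7*s + 21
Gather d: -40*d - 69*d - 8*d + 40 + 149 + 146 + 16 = 351 - 117*d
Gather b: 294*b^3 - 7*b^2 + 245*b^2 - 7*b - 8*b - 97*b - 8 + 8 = 294*b^3 + 238*b^2 - 112*b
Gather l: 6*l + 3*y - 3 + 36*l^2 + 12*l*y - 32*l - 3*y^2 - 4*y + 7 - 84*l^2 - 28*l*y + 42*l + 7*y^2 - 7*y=-48*l^2 + l*(16 - 16*y) + 4*y^2 - 8*y + 4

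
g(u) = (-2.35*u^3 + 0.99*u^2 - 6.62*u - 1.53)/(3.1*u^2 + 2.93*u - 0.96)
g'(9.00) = -0.72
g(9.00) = -6.13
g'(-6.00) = -0.63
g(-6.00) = 6.25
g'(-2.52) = 0.86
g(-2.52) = 5.21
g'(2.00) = -0.27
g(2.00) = -1.71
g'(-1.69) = 10.55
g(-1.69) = 8.10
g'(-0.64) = 8.46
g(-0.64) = -2.38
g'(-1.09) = 207.67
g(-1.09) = -21.05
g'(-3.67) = -0.28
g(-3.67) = 5.07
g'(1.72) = -0.12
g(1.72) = -1.66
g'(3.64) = -0.58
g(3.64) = -2.48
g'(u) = (-6.2*u - 2.93)*(-2.35*u^3 + 0.99*u^2 - 6.62*u - 1.53)/(3.1*u^2 + 2.93*u - 0.96)^2 + (-7.05*u^2 + 1.98*u - 6.62)/(3.1*u^2 + 2.93*u - 0.96)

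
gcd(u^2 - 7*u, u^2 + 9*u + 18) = 1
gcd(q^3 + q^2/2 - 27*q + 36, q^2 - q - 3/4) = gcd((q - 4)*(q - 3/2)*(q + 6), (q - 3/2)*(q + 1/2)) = q - 3/2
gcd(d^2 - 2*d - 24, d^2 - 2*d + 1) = 1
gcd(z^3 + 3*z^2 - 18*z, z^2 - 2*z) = z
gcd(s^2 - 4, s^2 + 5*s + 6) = s + 2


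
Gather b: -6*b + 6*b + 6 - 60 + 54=0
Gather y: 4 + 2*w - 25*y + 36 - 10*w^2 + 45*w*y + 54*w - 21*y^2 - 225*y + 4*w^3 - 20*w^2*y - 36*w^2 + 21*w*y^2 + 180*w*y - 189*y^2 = 4*w^3 - 46*w^2 + 56*w + y^2*(21*w - 210) + y*(-20*w^2 + 225*w - 250) + 40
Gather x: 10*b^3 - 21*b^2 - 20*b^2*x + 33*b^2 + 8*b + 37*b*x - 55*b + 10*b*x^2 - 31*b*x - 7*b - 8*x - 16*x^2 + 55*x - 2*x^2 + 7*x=10*b^3 + 12*b^2 - 54*b + x^2*(10*b - 18) + x*(-20*b^2 + 6*b + 54)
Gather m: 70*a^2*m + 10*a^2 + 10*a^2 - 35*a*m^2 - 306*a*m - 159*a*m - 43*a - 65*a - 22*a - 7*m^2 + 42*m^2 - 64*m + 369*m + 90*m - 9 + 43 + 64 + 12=20*a^2 - 130*a + m^2*(35 - 35*a) + m*(70*a^2 - 465*a + 395) + 110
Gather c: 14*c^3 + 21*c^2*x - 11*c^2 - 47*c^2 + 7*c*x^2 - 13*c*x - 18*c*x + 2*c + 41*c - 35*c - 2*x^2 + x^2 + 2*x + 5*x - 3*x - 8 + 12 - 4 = 14*c^3 + c^2*(21*x - 58) + c*(7*x^2 - 31*x + 8) - x^2 + 4*x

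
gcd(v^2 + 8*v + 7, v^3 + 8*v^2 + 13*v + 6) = v + 1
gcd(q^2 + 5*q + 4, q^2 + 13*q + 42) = 1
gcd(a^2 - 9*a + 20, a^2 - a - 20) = a - 5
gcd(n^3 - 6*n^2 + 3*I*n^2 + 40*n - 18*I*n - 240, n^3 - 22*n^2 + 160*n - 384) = n - 6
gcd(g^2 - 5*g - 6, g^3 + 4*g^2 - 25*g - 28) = g + 1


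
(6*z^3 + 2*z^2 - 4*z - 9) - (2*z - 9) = 6*z^3 + 2*z^2 - 6*z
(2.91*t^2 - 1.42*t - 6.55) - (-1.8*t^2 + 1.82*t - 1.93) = 4.71*t^2 - 3.24*t - 4.62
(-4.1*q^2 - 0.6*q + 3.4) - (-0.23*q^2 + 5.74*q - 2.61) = -3.87*q^2 - 6.34*q + 6.01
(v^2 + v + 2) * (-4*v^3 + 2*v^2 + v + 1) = -4*v^5 - 2*v^4 - 5*v^3 + 6*v^2 + 3*v + 2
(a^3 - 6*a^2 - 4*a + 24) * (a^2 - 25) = a^5 - 6*a^4 - 29*a^3 + 174*a^2 + 100*a - 600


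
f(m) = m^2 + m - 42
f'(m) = 2*m + 1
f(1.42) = -38.56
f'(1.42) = 3.84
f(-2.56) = -38.01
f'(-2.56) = -4.12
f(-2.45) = -38.45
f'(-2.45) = -3.90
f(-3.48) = -33.37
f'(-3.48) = -5.96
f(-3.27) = -34.58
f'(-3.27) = -5.54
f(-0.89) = -42.10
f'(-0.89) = -0.78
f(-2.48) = -38.33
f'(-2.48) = -3.96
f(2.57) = -32.83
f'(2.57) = 6.14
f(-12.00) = 90.00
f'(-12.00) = -23.00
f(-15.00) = 168.00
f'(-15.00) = -29.00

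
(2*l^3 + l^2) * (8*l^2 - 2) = 16*l^5 + 8*l^4 - 4*l^3 - 2*l^2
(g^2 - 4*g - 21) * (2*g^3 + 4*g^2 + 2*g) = 2*g^5 - 4*g^4 - 56*g^3 - 92*g^2 - 42*g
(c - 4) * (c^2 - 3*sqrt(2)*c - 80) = c^3 - 3*sqrt(2)*c^2 - 4*c^2 - 80*c + 12*sqrt(2)*c + 320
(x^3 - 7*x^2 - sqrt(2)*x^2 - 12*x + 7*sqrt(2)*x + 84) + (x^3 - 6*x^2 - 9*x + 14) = 2*x^3 - 13*x^2 - sqrt(2)*x^2 - 21*x + 7*sqrt(2)*x + 98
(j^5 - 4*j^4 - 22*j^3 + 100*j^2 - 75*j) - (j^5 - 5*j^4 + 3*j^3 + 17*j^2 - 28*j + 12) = j^4 - 25*j^3 + 83*j^2 - 47*j - 12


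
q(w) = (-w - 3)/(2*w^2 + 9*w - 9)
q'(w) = (-4*w - 9)*(-w - 3)/(2*w^2 + 9*w - 9)^2 - 1/(2*w^2 + 9*w - 9)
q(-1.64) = 0.07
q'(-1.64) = 0.06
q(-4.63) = -0.21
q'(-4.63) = 0.38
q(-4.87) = -0.35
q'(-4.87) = 0.86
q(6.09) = -0.08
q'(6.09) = 0.01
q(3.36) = -0.15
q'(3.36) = 0.05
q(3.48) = -0.14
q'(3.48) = 0.05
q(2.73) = -0.19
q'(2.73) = 0.09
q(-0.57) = 0.18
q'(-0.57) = 0.16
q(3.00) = -0.17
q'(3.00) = 0.07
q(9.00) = -0.05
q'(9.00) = 0.01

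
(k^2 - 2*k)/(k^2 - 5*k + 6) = k/(k - 3)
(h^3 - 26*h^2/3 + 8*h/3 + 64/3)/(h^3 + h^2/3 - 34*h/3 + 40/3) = (3*h^2 - 20*h - 32)/(3*h^2 + 7*h - 20)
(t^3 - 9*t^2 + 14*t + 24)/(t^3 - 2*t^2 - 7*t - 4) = (t - 6)/(t + 1)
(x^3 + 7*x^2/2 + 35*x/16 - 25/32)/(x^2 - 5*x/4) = (32*x^3 + 112*x^2 + 70*x - 25)/(8*x*(4*x - 5))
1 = 1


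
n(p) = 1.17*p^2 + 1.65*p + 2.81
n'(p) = 2.34*p + 1.65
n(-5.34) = 27.36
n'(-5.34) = -10.85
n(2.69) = 15.71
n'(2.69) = 7.94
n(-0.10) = 2.66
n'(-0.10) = 1.42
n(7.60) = 82.93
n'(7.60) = 19.43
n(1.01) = 5.67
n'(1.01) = 4.01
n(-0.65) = 2.23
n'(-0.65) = 0.13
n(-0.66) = 2.23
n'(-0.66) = 0.11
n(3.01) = 18.38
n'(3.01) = 8.69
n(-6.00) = 35.03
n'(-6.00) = -12.39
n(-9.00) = 82.73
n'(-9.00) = -19.41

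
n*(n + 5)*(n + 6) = n^3 + 11*n^2 + 30*n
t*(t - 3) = t^2 - 3*t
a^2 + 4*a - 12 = (a - 2)*(a + 6)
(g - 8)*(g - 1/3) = g^2 - 25*g/3 + 8/3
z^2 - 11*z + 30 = (z - 6)*(z - 5)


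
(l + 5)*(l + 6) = l^2 + 11*l + 30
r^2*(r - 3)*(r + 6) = r^4 + 3*r^3 - 18*r^2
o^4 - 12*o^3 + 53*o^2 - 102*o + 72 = (o - 4)*(o - 3)^2*(o - 2)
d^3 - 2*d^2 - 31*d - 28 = (d - 7)*(d + 1)*(d + 4)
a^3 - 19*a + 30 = (a - 3)*(a - 2)*(a + 5)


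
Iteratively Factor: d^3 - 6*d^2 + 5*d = (d - 1)*(d^2 - 5*d) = (d - 5)*(d - 1)*(d)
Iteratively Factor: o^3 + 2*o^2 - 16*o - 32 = (o - 4)*(o^2 + 6*o + 8) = (o - 4)*(o + 2)*(o + 4)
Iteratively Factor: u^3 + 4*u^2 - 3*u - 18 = (u + 3)*(u^2 + u - 6) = (u - 2)*(u + 3)*(u + 3)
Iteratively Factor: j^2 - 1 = (j + 1)*(j - 1)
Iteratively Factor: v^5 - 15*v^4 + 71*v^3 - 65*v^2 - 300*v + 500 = (v - 5)*(v^4 - 10*v^3 + 21*v^2 + 40*v - 100) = (v - 5)^2*(v^3 - 5*v^2 - 4*v + 20) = (v - 5)^2*(v + 2)*(v^2 - 7*v + 10) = (v - 5)^2*(v - 2)*(v + 2)*(v - 5)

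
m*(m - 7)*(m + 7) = m^3 - 49*m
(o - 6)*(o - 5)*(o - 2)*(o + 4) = o^4 - 9*o^3 + 148*o - 240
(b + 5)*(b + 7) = b^2 + 12*b + 35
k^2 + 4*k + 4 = (k + 2)^2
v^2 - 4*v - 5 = (v - 5)*(v + 1)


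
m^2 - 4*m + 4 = (m - 2)^2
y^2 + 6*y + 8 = (y + 2)*(y + 4)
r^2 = r^2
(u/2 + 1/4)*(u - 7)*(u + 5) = u^3/2 - 3*u^2/4 - 18*u - 35/4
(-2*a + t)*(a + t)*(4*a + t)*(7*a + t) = -56*a^4 - 50*a^3*t + 15*a^2*t^2 + 10*a*t^3 + t^4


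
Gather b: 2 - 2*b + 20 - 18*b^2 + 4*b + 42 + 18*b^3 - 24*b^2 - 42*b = 18*b^3 - 42*b^2 - 40*b + 64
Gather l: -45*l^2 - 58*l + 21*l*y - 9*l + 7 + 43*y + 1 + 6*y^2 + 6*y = -45*l^2 + l*(21*y - 67) + 6*y^2 + 49*y + 8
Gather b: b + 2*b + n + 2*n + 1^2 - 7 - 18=3*b + 3*n - 24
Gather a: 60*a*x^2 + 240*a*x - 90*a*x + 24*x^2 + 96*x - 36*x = a*(60*x^2 + 150*x) + 24*x^2 + 60*x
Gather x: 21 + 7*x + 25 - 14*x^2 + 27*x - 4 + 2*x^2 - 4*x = -12*x^2 + 30*x + 42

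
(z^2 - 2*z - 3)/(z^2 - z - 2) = (z - 3)/(z - 2)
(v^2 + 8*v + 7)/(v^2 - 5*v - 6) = (v + 7)/(v - 6)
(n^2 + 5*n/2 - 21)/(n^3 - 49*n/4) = 2*(n + 6)/(n*(2*n + 7))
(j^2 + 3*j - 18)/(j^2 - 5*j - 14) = (-j^2 - 3*j + 18)/(-j^2 + 5*j + 14)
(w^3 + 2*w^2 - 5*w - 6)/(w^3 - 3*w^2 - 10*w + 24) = (w + 1)/(w - 4)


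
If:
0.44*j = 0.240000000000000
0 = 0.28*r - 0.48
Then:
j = 0.55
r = 1.71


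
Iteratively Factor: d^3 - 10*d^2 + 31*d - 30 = (d - 3)*(d^2 - 7*d + 10) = (d - 3)*(d - 2)*(d - 5)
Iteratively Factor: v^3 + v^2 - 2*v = (v - 1)*(v^2 + 2*v) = v*(v - 1)*(v + 2)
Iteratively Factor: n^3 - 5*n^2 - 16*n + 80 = (n - 4)*(n^2 - n - 20) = (n - 5)*(n - 4)*(n + 4)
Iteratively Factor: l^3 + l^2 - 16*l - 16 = (l + 1)*(l^2 - 16) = (l + 1)*(l + 4)*(l - 4)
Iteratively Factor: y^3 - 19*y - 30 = (y + 3)*(y^2 - 3*y - 10) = (y - 5)*(y + 3)*(y + 2)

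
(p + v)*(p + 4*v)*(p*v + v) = p^3*v + 5*p^2*v^2 + p^2*v + 4*p*v^3 + 5*p*v^2 + 4*v^3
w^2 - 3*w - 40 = (w - 8)*(w + 5)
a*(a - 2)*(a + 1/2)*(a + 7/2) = a^4 + 2*a^3 - 25*a^2/4 - 7*a/2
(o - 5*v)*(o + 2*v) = o^2 - 3*o*v - 10*v^2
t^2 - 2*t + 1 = (t - 1)^2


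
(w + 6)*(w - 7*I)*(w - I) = w^3 + 6*w^2 - 8*I*w^2 - 7*w - 48*I*w - 42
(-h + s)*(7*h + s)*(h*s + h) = -7*h^3*s - 7*h^3 + 6*h^2*s^2 + 6*h^2*s + h*s^3 + h*s^2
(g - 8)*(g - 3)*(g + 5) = g^3 - 6*g^2 - 31*g + 120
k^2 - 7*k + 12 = (k - 4)*(k - 3)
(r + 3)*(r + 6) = r^2 + 9*r + 18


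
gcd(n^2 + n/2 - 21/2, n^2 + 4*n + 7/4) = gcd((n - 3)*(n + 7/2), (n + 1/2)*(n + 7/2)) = n + 7/2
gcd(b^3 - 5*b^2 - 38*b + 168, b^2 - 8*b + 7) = b - 7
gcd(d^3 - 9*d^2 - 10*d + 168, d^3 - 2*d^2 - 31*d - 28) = d^2 - 3*d - 28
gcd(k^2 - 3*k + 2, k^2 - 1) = k - 1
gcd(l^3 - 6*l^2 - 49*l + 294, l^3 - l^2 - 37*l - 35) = l - 7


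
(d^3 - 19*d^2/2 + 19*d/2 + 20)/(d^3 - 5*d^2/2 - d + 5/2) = (d - 8)/(d - 1)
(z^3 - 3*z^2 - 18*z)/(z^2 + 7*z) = (z^2 - 3*z - 18)/(z + 7)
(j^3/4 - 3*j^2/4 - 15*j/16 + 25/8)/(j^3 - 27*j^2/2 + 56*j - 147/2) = (4*j^3 - 12*j^2 - 15*j + 50)/(8*(2*j^3 - 27*j^2 + 112*j - 147))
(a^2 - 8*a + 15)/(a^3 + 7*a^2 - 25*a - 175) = (a - 3)/(a^2 + 12*a + 35)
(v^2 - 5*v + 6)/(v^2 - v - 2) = (v - 3)/(v + 1)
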